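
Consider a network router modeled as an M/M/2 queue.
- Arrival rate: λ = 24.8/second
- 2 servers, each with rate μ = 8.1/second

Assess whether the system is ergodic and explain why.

Stability requires ρ = λ/(cμ) < 1
ρ = 24.8/(2 × 8.1) = 24.8/16.20 = 1.5309
Since 1.5309 ≥ 1, the system is UNSTABLE.
Need c > λ/μ = 24.8/8.1 = 3.06.
Minimum servers needed: c = 4.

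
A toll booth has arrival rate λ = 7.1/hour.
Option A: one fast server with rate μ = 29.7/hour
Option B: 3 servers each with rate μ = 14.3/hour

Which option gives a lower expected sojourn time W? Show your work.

Option A: single server μ = 29.7 (M/M/1)
  ρ_A = 7.1/29.7 = 0.2391
  W_A = 1/(μ-λ) = 1/(29.7-7.1) = 1/22.60 = 0.04425

Option B: 3 servers μ = 14.3 (M/M/3)
  ρ_B = λ/(cμ) = 7.1/(3×14.3) = 0.1655
  Offered load a = λ/μ = cρ = 7.1/14.3 = 0.4965
  P₀ = [ Σₙ₌₀^2 aⁿ/n! + a^3/(3!(1-ρ)) ]⁻¹
  Σ = a^0/0! + a^1/1! + a^2/2! = 1.0000 + 0.4965 + 0.1233 = 1.6198
  a^3/(3!(1-ρ)) = 0.1223959/(6 × 0.8344988) = 0.02444
  P₀ = 1/(1.6198 + 0.02444) = 0.6082
  Lq = P₀·a^3·ρ / (3!(1-ρ)²) = 0.6082 × 0.1224 × 0.1655 / (6 × 0.6964) = 0.002949
  Wq_B = Lq/λ = 0.0029486/7.1 = 0.0004153
  W_B = Wq_B + 1/μ = 0.0004153 + 0.06993 = 0.07035

Since W_A = 0.04425 < W_B = 0.07035, Option A (single fast server) has the shorter time in system.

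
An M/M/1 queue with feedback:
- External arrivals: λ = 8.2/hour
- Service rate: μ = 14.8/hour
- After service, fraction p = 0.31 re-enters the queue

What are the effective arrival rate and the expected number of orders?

Effective arrival rate: λ_eff = λ/(1-p) = 8.2/(1-0.31) = 8.2/0.69 = 11.88406
ρ = λ_eff/μ = 11.88406/14.8 = 0.802977
L = ρ/(1-ρ) = 0.802977/(1-0.802977) = 4.0755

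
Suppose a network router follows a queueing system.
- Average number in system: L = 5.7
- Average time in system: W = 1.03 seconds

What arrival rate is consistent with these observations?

Little's Law: L = λW, so λ = L/W
λ = 5.7/1.03 = 5.5340 packets/second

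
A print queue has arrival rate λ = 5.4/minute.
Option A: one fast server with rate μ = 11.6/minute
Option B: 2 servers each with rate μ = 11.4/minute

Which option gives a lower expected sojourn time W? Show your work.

Option A: single server μ = 11.6 (M/M/1)
  ρ_A = 5.4/11.6 = 0.4655
  W_A = 1/(μ-λ) = 1/(11.6-5.4) = 1/6.20 = 0.1613

Option B: 2 servers μ = 11.4 (M/M/2)
  ρ_B = λ/(cμ) = 5.4/(2×11.4) = 0.2368
  Offered load a = λ/μ = cρ = 5.4/11.4 = 0.4737
  P₀ = [ Σₙ₌₀^1 aⁿ/n! + a^2/(2!(1-ρ)) ]⁻¹
  Σ = a^0/0! + a^1/1! = 1.0000 + 0.4737 = 1.4737
  a^2/(2!(1-ρ)) = 0.2244/(2 × 0.7632) = 0.1470
  P₀ = 1/(1.4737 + 0.1470) = 0.6170
  Lq = P₀·a^2·ρ / (2!(1-ρ)²) = 0.6170 × 0.2244 × 0.2368 / (2 × 0.5824) = 0.02815
  Wq_B = Lq/λ = 0.02815/5.4 = 0.005213
  W_B = Wq_B + 1/μ = 0.005213 + 0.08772 = 0.09293

Since W_B = 0.09293 < W_A = 0.1613, Option B (multiple servers) has the shorter time in system.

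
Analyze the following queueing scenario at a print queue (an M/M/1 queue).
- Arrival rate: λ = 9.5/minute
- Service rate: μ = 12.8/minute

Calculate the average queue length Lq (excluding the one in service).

ρ = λ/μ = 9.5/12.8 = 0.7422
For M/M/1: Lq = λ²/(μ(μ-λ))
Lq = 90.25/(12.8 × 3.30)
Lq = 2.1366 jobs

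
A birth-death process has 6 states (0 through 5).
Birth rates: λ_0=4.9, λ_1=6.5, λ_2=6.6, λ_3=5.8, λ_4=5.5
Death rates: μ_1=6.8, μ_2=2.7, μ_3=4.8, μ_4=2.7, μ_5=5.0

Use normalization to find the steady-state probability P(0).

Ratios P(n)/P(0) = (λ₀···λₙ₋₁)/(μ₁···μₙ):
P(1)/P(0) = (4.9)/(6.8) = 0.720588
P(2)/P(0) = (4.9×6.5)/(6.8×2.7) = 1.73475
P(3)/P(0) = (4.9×6.5×6.6)/(6.8×2.7×4.8) = 2.38528
P(4)/P(0) = (4.9×6.5×6.6×5.8)/(6.8×2.7×4.8×2.7) = 5.12394
P(5)/P(0) = (4.9×6.5×6.6×5.8×5.5)/(6.8×2.7×4.8×2.7×5.0) = 5.63633

Normalization: ∑ P(n) = 1
P(0) × (1.00000 + 0.720588 + 1.73475 + 2.38528 + 5.12394 + 5.63633) = 1
P(0) × 16.6009 = 1
P(0) = 1/16.6009 = 0.06024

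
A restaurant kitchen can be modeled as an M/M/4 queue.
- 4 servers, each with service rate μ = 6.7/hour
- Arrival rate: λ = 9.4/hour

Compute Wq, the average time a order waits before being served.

Traffic intensity: ρ = λ/(cμ) = 9.4/(4×6.7) = 0.3507
Since ρ = 0.3507 < 1, system is stable.
Offered load a = λ/μ = cρ = 9.4/6.7 = 1.4030
P₀ = [ Σₙ₌₀^3 aⁿ/n! + a^4/(4!(1-ρ)) ]⁻¹
Σ = a^0/0! + a^1/1! + a^2/2! + a^3/3! = 1.0000 + 1.4030 + 0.98418 + 0.46026 = 3.8474
a^4/(4!(1-ρ)) = 3.8745/(24 × 0.6493) = 0.2486
P₀ = 1/(3.8474 + 0.2486) = 0.2441
Lq = P₀·a^4·ρ / (4!(1-ρ)²) = 0.2441 × 3.8745 × 0.3507 / (24 × 0.4215) = 0.03279
Wq = Lq/λ = 0.032794/9.4 = 0.003489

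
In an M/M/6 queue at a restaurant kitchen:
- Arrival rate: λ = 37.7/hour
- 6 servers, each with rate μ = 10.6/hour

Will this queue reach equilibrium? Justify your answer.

Stability requires ρ = λ/(cμ) < 1
ρ = 37.7/(6 × 10.6) = 37.7/63.60 = 0.5928
Since 0.5928 < 1, the system is STABLE.
The servers are busy 59.28% of the time.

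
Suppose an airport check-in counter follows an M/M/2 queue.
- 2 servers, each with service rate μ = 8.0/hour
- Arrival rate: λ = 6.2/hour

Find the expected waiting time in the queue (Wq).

Traffic intensity: ρ = λ/(cμ) = 6.2/(2×8.0) = 0.3875
Since ρ = 0.3875 < 1, system is stable.
Offered load a = λ/μ = cρ = 6.2/8.0 = 0.7750
P₀ = [ Σₙ₌₀^1 aⁿ/n! + a^2/(2!(1-ρ)) ]⁻¹
Σ = a^0/0! + a^1/1! = 1.0000 + 0.7750 = 1.7750
a^2/(2!(1-ρ)) = 0.6006/(2 × 0.6125) = 0.4903
P₀ = 1/(1.7750 + 0.4903) = 0.4414
Lq = P₀·a^2·ρ / (2!(1-ρ)²) = 0.4414 × 0.6006 × 0.3875 / (2 × 0.3752) = 0.1369
Wq = Lq/λ = 0.13693/6.2 = 0.02209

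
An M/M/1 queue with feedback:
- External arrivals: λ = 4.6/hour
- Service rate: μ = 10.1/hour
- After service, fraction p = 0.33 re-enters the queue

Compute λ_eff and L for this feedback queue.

Effective arrival rate: λ_eff = λ/(1-p) = 4.6/(1-0.33) = 4.6/0.67 = 6.8657
ρ = λ_eff/μ = 6.8657/10.1 = 0.67977
L = ρ/(1-ρ) = 0.67977/(1-0.67977) = 2.1228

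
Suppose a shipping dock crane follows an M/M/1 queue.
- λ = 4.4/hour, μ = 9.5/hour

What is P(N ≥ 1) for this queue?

ρ = λ/μ = 4.4/9.5 = 0.4632
P(N ≥ n) = ρⁿ
P(N ≥ 1) = 0.4632^1
P(N ≥ 1) = 0.4632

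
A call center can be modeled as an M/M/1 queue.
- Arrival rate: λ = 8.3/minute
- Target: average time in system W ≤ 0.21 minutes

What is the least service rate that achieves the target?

For M/M/1: W = 1/(μ-λ)
Need W ≤ 0.21, so 1/(μ-λ) ≤ 0.21
μ - λ ≥ 1/0.21 = 4.7619
μ ≥ 8.3 + 4.7619 = 13.0619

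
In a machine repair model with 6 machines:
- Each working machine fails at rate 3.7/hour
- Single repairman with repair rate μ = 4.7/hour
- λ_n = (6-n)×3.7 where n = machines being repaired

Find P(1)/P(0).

P(1)/P(0) = ∏_{i=0}^{1-1} λ_i/μ_{i+1}
= (6-0)×3.7/4.7
= 4.7234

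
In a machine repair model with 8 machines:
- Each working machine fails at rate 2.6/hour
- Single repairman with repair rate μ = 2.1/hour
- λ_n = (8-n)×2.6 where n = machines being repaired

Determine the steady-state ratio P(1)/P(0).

P(1)/P(0) = ∏_{i=0}^{1-1} λ_i/μ_{i+1}
= (8-0)×2.6/2.1
= 9.9048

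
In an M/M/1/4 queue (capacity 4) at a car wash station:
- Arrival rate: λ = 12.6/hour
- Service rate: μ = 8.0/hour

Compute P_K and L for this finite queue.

ρ = λ/μ = 12.6/8.0 = 1.5750
P₀ = (1-ρ)/(1-ρ^(K+1)) = (1-1.5750)/(1-1.5750^5) = -0.5750/-8.6918 = 0.06615
P_K = P₀×ρ^K = 0.06615 × 1.5750^4 = 0.06615 × 6.1535 = 0.4071
Blocking probability P_4 = 0.4071 (40.71%)
L = ρ[1 - (K+1)ρ^K + Kρ^(K+1)] / [(1-ρ)(1-ρ^(K+1))]
L = 1.5750 × (1 - 5×6.15350 + 4×9.69176) / ((1 - 1.5750) × (1 - 9.69176)) = 2.8361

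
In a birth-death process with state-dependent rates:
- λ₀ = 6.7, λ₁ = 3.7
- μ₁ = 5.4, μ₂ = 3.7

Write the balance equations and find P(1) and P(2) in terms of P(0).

Balance equations:
State 0: λ₀P₀ = μ₁P₁ → P₁ = (λ₀/μ₁)P₀ = (6.7/5.4)P₀ = 1.2407P₀
State 1: P₂ = (λ₀λ₁)/(μ₁μ₂)P₀ = (6.7×3.7)/(5.4×3.7)P₀ = 1.2407P₀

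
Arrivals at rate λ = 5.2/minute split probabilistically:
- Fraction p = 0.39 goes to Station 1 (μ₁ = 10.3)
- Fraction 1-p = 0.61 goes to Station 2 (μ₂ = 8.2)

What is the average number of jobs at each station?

Effective rates: λ₁ = 5.2×0.39 = 2.028, λ₂ = 5.2×0.61 = 3.172
Station 1: ρ₁ = 2.028/10.3 = 0.1969, L₁ = ρ₁/(1-ρ₁) = 0.1969/(1-0.1969) = 0.2452
Station 2: ρ₂ = 3.172/8.2 = 0.38683, L₂ = ρ₂/(1-ρ₂) = 0.38683/(1-0.38683) = 0.6309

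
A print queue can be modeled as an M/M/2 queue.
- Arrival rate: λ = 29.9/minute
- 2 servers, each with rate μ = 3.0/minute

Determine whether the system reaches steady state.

Stability requires ρ = λ/(cμ) < 1
ρ = 29.9/(2 × 3.0) = 29.9/6.00 = 4.9833
Since 4.9833 ≥ 1, the system is UNSTABLE.
Need c > λ/μ = 29.9/3.0 = 9.97.
Minimum servers needed: c = 10.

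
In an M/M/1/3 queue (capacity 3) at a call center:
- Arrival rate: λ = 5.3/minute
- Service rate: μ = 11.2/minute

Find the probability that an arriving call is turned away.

ρ = λ/μ = 5.3/11.2 = 0.4732
P₀ = (1-ρ)/(1-ρ^(K+1)) = (1-0.4732)/(1-0.4732^4) = 0.5268/0.9499 = 0.5546
P_K = P₀×ρ^K = 0.55461 × 0.4732^3 = 0.55461 × 0.10596 = 0.05877
Blocking probability = 5.88%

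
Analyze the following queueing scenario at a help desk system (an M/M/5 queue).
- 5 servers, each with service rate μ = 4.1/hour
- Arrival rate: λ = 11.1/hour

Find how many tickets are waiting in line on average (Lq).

Traffic intensity: ρ = λ/(cμ) = 11.1/(5×4.1) = 0.5415
Since ρ = 0.5415 < 1, system is stable.
Offered load a = λ/μ = cρ = 11.1/4.1 = 2.7073
P₀ = [ Σₙ₌₀^4 aⁿ/n! + a^5/(5!(1-ρ)) ]⁻¹
Σ = a^0/0! + a^1/1! + a^2/2! + a^3/3! + a^4/4! = 1.00000 + 2.70732 + 3.66478 + 3.30724 + 2.23844 = 12.9178
a^5/(5!(1-ρ)) = 145.4439/(120 × 0.458537) = 2.6433
P₀ = 1/(12.9178 + 2.6433) = 0.06426
Lq = P₀·a^5·ρ / (5!(1-ρ)²) = 0.064263 × 145.4439 × 0.54146 / (120 × 0.21026) = 0.2006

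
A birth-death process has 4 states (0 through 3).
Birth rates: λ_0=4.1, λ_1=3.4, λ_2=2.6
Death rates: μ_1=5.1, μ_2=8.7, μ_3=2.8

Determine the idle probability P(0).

Ratios P(n)/P(0) = (λ₀···λₙ₋₁)/(μ₁···μₙ):
P(1)/P(0) = (4.1)/(5.1) = 0.8039
P(2)/P(0) = (4.1×3.4)/(5.1×8.7) = 0.3142
P(3)/P(0) = (4.1×3.4×2.6)/(5.1×8.7×2.8) = 0.2917

Normalization: ∑ P(n) = 1
P(0) × (1.0000 + 0.8039 + 0.3142 + 0.2917) = 1
P(0) × 2.4098 = 1
P(0) = 1/2.4098 = 0.4150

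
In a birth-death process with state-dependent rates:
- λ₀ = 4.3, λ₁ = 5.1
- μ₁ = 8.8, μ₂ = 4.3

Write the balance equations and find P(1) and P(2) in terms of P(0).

Balance equations:
State 0: λ₀P₀ = μ₁P₁ → P₁ = (λ₀/μ₁)P₀ = (4.3/8.8)P₀ = 0.4886P₀
State 1: P₂ = (λ₀λ₁)/(μ₁μ₂)P₀ = (4.3×5.1)/(8.8×4.3)P₀ = 0.5795P₀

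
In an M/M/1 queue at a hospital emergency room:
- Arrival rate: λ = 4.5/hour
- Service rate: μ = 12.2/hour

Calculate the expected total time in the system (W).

First, compute utilization: ρ = λ/μ = 4.5/12.2 = 0.3689
For M/M/1: W = 1/(μ-λ)
W = 1/(12.2-4.5) = 1/7.70
W = 0.1299 hours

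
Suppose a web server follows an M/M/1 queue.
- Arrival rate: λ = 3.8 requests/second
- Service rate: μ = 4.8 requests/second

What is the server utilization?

Server utilization: ρ = λ/μ
ρ = 3.8/4.8 = 0.7917
The server is busy 79.17% of the time.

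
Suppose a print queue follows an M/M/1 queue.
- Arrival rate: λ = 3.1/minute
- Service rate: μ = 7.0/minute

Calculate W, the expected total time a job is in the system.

First, compute utilization: ρ = λ/μ = 3.1/7.0 = 0.4429
For M/M/1: W = 1/(μ-λ)
W = 1/(7.0-3.1) = 1/3.90
W = 0.2564 minutes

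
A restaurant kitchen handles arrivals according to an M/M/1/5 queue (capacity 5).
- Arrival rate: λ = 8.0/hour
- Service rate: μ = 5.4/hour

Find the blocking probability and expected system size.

ρ = λ/μ = 8.0/5.4 = 1.4815
P₀ = (1-ρ)/(1-ρ^(K+1)) = (1-1.4815)/(1-1.4815^6) = -0.4815/-9.5733 = 0.05030
P_K = P₀×ρ^K = 0.05030 × 1.4815^5 = 0.05030 × 7.1369 = 0.3590
Blocking probability P_5 = 0.3590 (35.90%)
L = ρ[1 - (K+1)ρ^K + Kρ^(K+1)] / [(1-ρ)(1-ρ^(K+1))]
L = 1.4815 × (1 - 6×7.1369 + 5×10.5733) / ((1 - 1.4815) × (1 - 10.5733)) = 3.5499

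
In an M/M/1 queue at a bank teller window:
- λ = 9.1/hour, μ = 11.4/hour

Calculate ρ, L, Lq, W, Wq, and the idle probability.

Step 1: ρ = λ/μ = 9.1/11.4 = 0.7982
Step 2: L = λ/(μ-λ) = 9.1/2.30 = 3.9565
Step 3: Lq = λ²/(μ(μ-λ)) = 82.81/(11.4×2.30) = 3.1583
Step 4: W = 1/(μ-λ) = 1/2.30 = 0.43478
Step 5: Wq = λ/(μ(μ-λ)) = 9.1/(11.4×2.30) = 0.3471
Step 6: P(0) = 1-ρ = 0.2018
Verify: L = λW = 9.1×0.43478 = 3.9565 ✔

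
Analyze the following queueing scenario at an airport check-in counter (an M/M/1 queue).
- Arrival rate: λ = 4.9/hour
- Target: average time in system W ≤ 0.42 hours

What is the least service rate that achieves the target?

For M/M/1: W = 1/(μ-λ)
Need W ≤ 0.42, so 1/(μ-λ) ≤ 0.42
μ - λ ≥ 1/0.42 = 2.3810
μ ≥ 4.9 + 2.3810 = 7.2810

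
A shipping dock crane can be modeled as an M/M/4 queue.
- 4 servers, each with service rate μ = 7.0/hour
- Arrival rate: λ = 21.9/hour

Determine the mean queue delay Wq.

Traffic intensity: ρ = λ/(cμ) = 21.9/(4×7.0) = 0.7821
Since ρ = 0.7821 < 1, system is stable.
Offered load a = λ/μ = cρ = 21.9/7.0 = 3.1286
P₀ = [ Σₙ₌₀^3 aⁿ/n! + a^4/(4!(1-ρ)) ]⁻¹
Σ = a^0/0! + a^1/1! + a^2/2! + a^3/3! = 1.0000 + 3.1286 + 4.8940 + 5.1037 = 14.1263
a^4/(4!(1-ρ)) = 95.8041/(24 × 0.217857) = 18.3232
P₀ = 1/(14.1263 + 18.3232) = 0.03082
Lq = P₀·a^4·ρ / (4!(1-ρ)²) = 0.0308171 × 95.8041 × 0.782143 / (24 × 0.0474617) = 2.0273
Wq = Lq/λ = 2.0273/21.9 = 0.09257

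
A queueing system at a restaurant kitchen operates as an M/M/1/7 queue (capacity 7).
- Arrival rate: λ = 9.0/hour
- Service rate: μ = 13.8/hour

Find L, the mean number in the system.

ρ = λ/μ = 9.0/13.8 = 0.652174
P₀ = (1-ρ)/(1-ρ^(K+1)) = (1-0.652174)/(1-0.652174^8) = 0.3478/0.9673 = 0.3596
P_K = P₀×ρ^K = 0.359594 × 0.652174^7 = 0.359594 × 0.0501816 = 0.01805
L = ρ[1 - (K+1)ρ^K + Kρ^(K+1)] / [(1-ρ)(1-ρ^(K+1))]
L = 0.652174 × (1 - 8×0.050182 + 7×0.032727) / ((1 - 0.652174) × (1 - 0.032727)) = 1.6043 orders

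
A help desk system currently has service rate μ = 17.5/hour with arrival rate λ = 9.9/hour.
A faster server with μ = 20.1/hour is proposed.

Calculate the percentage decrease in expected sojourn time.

System 1: ρ₁ = 9.9/17.5 = 0.5657, W₁ = 1/(17.5-9.9) = 0.13158
System 2: ρ₂ = 9.9/20.1 = 0.4925, W₂ = 1/(20.1-9.9) = 0.098039
Improvement: (W₁-W₂)/W₁ = (0.13158-0.098039)/0.13158 = 25.49%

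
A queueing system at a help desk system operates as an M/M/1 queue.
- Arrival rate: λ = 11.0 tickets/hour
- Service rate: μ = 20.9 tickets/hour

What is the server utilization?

Server utilization: ρ = λ/μ
ρ = 11.0/20.9 = 0.5263
The server is busy 52.63% of the time.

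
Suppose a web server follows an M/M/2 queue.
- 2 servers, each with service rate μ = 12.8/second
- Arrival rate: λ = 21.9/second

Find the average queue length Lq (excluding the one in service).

Traffic intensity: ρ = λ/(cμ) = 21.9/(2×12.8) = 0.8555
Since ρ = 0.8555 < 1, system is stable.
Offered load a = λ/μ = cρ = 21.9/12.8 = 1.7109
P₀ = [ Σₙ₌₀^1 aⁿ/n! + a^2/(2!(1-ρ)) ]⁻¹
Σ = a^0/0! + a^1/1! = 1.0000 + 1.7109 = 2.7109
a^2/(2!(1-ρ)) = 2.92731/(2 × 0.144531) = 10.1269
P₀ = 1/(2.7109 + 10.1269) = 0.07789
Lq = P₀·a^2·ρ / (2!(1-ρ)²) = 0.0778947 × 2.92731 × 0.855469 / (2 × 0.0208893) = 4.6690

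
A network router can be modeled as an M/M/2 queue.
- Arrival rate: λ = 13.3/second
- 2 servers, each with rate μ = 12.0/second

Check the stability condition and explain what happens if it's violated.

Stability requires ρ = λ/(cμ) < 1
ρ = 13.3/(2 × 12.0) = 13.3/24.00 = 0.5542
Since 0.5542 < 1, the system is STABLE.
The servers are busy 55.42% of the time.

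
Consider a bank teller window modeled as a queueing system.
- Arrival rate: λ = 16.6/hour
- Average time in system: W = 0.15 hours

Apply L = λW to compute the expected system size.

Little's Law: L = λW
L = 16.6 × 0.15 = 2.4900 transactions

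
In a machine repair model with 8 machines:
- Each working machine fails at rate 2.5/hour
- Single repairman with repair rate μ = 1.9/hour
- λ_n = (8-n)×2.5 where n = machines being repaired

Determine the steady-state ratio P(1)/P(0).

P(1)/P(0) = ∏_{i=0}^{1-1} λ_i/μ_{i+1}
= (8-0)×2.5/1.9
= 10.5263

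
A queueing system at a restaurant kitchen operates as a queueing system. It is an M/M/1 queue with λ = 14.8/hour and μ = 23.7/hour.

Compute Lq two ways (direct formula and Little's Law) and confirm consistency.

Method 1 (direct): Lq = λ²/(μ(μ-λ)) = 219.04/(23.7 × 8.90) = 1.0384

Method 2 (Little's Law):
W = 1/(μ-λ) = 1/8.90 = 0.11235955
Wq = W - 1/μ = 0.11235955 - 0.042194093 = 0.070165
Lq = λWq = 14.8 × 0.070165 = 1.0384 ✔ (matches Method 1)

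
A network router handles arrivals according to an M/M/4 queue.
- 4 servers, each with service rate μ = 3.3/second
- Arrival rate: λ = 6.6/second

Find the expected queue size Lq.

Traffic intensity: ρ = λ/(cμ) = 6.6/(4×3.3) = 0.5000
Since ρ = 0.5000 < 1, system is stable.
Offered load a = λ/μ = cρ = 6.6/3.3 = 2.0000
P₀ = [ Σₙ₌₀^3 aⁿ/n! + a^4/(4!(1-ρ)) ]⁻¹
Σ = a^0/0! + a^1/1! + a^2/2! + a^3/3! = 1.0000 + 2.0000 + 2.0000 + 1.3333 = 6.3333
a^4/(4!(1-ρ)) = 16.0000/(24 × 0.5000) = 1.3333
P₀ = 1/(6.3333 + 1.3333) = 0.1304
Lq = P₀·a^4·ρ / (4!(1-ρ)²) = 0.1304 × 16.0000 × 0.5000 / (24 × 0.2500) = 0.1739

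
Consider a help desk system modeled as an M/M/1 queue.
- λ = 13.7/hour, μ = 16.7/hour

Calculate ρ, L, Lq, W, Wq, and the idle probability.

Step 1: ρ = λ/μ = 13.7/16.7 = 0.8204
Step 2: L = λ/(μ-λ) = 13.7/3.00 = 4.5667
Step 3: Lq = λ²/(μ(μ-λ)) = 187.69/(16.7×3.00) = 3.7463
Step 4: W = 1/(μ-λ) = 1/3.00 = 0.333333
Step 5: Wq = λ/(μ(μ-λ)) = 13.7/(16.7×3.00) = 0.2735
Step 6: P(0) = 1-ρ = 0.1796
Verify: L = λW = 13.7×0.333333 = 4.5667 ✔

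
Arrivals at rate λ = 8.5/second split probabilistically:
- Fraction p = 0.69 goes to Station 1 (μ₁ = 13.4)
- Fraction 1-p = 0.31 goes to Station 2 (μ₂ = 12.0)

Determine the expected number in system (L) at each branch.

Effective rates: λ₁ = 8.5×0.69 = 5.865, λ₂ = 8.5×0.31 = 2.635
Station 1: ρ₁ = 5.865/13.4 = 0.4377, L₁ = ρ₁/(1-ρ₁) = 0.4377/(1-0.4377) = 0.7784
Station 2: ρ₂ = 2.635/12.0 = 0.2196, L₂ = ρ₂/(1-ρ₂) = 0.2196/(1-0.2196) = 0.2814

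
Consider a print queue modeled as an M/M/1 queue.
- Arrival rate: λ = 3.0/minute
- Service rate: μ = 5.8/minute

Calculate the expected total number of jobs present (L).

ρ = λ/μ = 3.0/5.8 = 0.5172
For M/M/1: L = λ/(μ-λ)
L = 3.0/(5.8-3.0) = 3.0/2.80
L = 1.0714 jobs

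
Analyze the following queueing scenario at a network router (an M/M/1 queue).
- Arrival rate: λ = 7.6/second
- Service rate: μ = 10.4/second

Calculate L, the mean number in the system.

ρ = λ/μ = 7.6/10.4 = 0.7308
For M/M/1: L = λ/(μ-λ)
L = 7.6/(10.4-7.6) = 7.6/2.80
L = 2.7143 packets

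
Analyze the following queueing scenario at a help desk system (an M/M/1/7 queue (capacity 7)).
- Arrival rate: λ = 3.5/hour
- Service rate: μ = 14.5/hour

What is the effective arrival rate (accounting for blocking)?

ρ = λ/μ = 3.5/14.5 = 0.24138
P₀ = (1-ρ)/(1-ρ^(K+1)) = (1-0.24138)/(1-0.24138^8) = 0.7586/1.0000 = 0.7586
P_K = P₀×ρ^K = 0.7586 × 0.24138^7 = 0.7586 × 0.00004774 = 0.00003622
λ_eff = λ(1-P_K) = 3.5 × (1 - 0.00003622) = 3.5 × 0.99996 = 3.4999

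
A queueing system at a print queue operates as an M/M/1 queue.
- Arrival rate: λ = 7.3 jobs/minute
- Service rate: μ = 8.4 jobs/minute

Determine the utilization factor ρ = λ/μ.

Server utilization: ρ = λ/μ
ρ = 7.3/8.4 = 0.8690
The server is busy 86.90% of the time.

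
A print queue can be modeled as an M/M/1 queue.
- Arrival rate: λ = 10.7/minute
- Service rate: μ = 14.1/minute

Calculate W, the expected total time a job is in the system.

First, compute utilization: ρ = λ/μ = 10.7/14.1 = 0.7589
For M/M/1: W = 1/(μ-λ)
W = 1/(14.1-10.7) = 1/3.40
W = 0.2941 minutes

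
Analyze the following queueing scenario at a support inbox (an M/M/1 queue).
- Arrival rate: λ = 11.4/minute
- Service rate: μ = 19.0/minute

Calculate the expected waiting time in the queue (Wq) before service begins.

First, compute utilization: ρ = λ/μ = 11.4/19.0 = 0.6000
For M/M/1: Wq = λ/(μ(μ-λ))
Wq = 11.4/(19.0 × (19.0-11.4))
Wq = 11.4/(19.0 × 7.60)
Wq = 0.07895 minutes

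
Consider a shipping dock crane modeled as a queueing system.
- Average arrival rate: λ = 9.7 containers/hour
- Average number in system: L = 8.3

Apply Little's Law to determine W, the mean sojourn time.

Little's Law: L = λW, so W = L/λ
W = 8.3/9.7 = 0.8557 hours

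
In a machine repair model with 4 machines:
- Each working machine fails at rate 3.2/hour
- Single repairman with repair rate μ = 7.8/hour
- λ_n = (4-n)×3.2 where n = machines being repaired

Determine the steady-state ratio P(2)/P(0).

P(2)/P(0) = ∏_{i=0}^{2-1} λ_i/μ_{i+1}
= (4-0)×3.2/7.8 × (4-1)×3.2/7.8
= 2.0197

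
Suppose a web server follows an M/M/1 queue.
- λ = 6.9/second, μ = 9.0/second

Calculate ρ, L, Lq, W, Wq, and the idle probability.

Step 1: ρ = λ/μ = 6.9/9.0 = 0.7667
Step 2: L = λ/(μ-λ) = 6.9/2.10 = 3.2857
Step 3: Lq = λ²/(μ(μ-λ)) = 47.61/(9.0×2.10) = 2.5190
Step 4: W = 1/(μ-λ) = 1/2.10 = 0.47619
Step 5: Wq = λ/(μ(μ-λ)) = 6.9/(9.0×2.10) = 0.3651
Step 6: P(0) = 1-ρ = 0.2333
Verify: L = λW = 6.9×0.47619 = 3.2857 ✔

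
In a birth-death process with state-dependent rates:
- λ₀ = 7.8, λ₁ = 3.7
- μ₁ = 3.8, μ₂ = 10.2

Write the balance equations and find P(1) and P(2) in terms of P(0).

Balance equations:
State 0: λ₀P₀ = μ₁P₁ → P₁ = (λ₀/μ₁)P₀ = (7.8/3.8)P₀ = 2.0526P₀
State 1: P₂ = (λ₀λ₁)/(μ₁μ₂)P₀ = (7.8×3.7)/(3.8×10.2)P₀ = 0.7446P₀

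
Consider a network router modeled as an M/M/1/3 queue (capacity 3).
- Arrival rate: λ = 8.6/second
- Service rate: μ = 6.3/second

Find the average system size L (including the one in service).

ρ = λ/μ = 8.6/6.3 = 1.3651
P₀ = (1-ρ)/(1-ρ^(K+1)) = (1-1.3651)/(1-1.3651^4) = -0.3651/-2.4726 = 0.1477
P_K = P₀×ρ^K = 0.14766 × 1.3651^3 = 0.14766 × 2.5439 = 0.3756
L = ρ[1 - (K+1)ρ^K + Kρ^(K+1)] / [(1-ρ)(1-ρ^(K+1))]
L = 1.3651 × (1 - 4×2.54386 + 3×3.47262) / ((1 - 1.3651) × (1 - 3.47262)) = 1.8787 packets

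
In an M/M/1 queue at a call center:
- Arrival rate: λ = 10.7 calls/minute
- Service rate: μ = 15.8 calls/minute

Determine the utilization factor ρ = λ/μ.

Server utilization: ρ = λ/μ
ρ = 10.7/15.8 = 0.6772
The server is busy 67.72% of the time.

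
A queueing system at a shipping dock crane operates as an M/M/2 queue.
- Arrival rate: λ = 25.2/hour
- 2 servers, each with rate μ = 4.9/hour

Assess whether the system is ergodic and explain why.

Stability requires ρ = λ/(cμ) < 1
ρ = 25.2/(2 × 4.9) = 25.2/9.80 = 2.5714
Since 2.5714 ≥ 1, the system is UNSTABLE.
Need c > λ/μ = 25.2/4.9 = 5.14.
Minimum servers needed: c = 6.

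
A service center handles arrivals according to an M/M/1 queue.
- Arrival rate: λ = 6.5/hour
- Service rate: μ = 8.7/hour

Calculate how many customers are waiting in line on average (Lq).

ρ = λ/μ = 6.5/8.7 = 0.7471
For M/M/1: Lq = λ²/(μ(μ-λ))
Lq = 42.25/(8.7 × 2.20)
Lq = 2.2074 customers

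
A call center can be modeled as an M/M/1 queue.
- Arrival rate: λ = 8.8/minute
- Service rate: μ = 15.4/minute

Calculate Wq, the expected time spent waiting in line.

First, compute utilization: ρ = λ/μ = 8.8/15.4 = 0.5714
For M/M/1: Wq = λ/(μ(μ-λ))
Wq = 8.8/(15.4 × (15.4-8.8))
Wq = 8.8/(15.4 × 6.60)
Wq = 0.08658 minutes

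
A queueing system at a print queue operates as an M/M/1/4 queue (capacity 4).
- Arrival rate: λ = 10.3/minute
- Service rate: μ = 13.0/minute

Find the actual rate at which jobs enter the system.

ρ = λ/μ = 10.3/13.0 = 0.7923
P₀ = (1-ρ)/(1-ρ^(K+1)) = (1-0.7923)/(1-0.7923^5) = 0.2077/0.6878 = 0.3020
P_K = P₀×ρ^K = 0.3020 × 0.7923^4 = 0.3020 × 0.3941 = 0.1190
λ_eff = λ(1-P_K) = 10.3 × (1 - 0.1190) = 10.3 × 0.8810 = 9.0743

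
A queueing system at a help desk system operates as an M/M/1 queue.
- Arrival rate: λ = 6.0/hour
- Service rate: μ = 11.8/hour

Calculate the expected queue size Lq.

ρ = λ/μ = 6.0/11.8 = 0.5085
For M/M/1: Lq = λ²/(μ(μ-λ))
Lq = 36.00/(11.8 × 5.80)
Lq = 0.5260 tickets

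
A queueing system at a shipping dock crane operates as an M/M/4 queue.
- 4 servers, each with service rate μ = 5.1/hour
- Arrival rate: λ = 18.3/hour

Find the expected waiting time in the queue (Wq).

Traffic intensity: ρ = λ/(cμ) = 18.3/(4×5.1) = 0.8971
Since ρ = 0.8971 < 1, system is stable.
Offered load a = λ/μ = cρ = 18.3/5.1 = 3.5882
P₀ = [ Σₙ₌₀^3 aⁿ/n! + a^4/(4!(1-ρ)) ]⁻¹
Σ = a^0/0! + a^1/1! + a^2/2! + a^3/3! = 1.00000 + 3.58824 + 6.43772 + 7.70001 = 18.7260
a^4/(4!(1-ρ)) = 165.7768/(24 × 0.1029412) = 67.1001
P₀ = 1/(18.7260 + 67.1001) = 0.01165
Lq = P₀·a^4·ρ / (4!(1-ρ)²) = 0.0116515 × 165.7768 × 0.897059 / (24 × 0.0105969) = 6.8130
Wq = Lq/λ = 6.8130/18.3 = 0.3723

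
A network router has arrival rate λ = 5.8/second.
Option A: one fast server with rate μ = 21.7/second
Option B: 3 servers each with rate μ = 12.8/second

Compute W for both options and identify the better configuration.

Option A: single server μ = 21.7 (M/M/1)
  ρ_A = 5.8/21.7 = 0.2673
  W_A = 1/(μ-λ) = 1/(21.7-5.8) = 1/15.90 = 0.06289

Option B: 3 servers μ = 12.8 (M/M/3)
  ρ_B = λ/(cμ) = 5.8/(3×12.8) = 0.1510
  Offered load a = λ/μ = cρ = 5.8/12.8 = 0.4531
  P₀ = [ Σₙ₌₀^2 aⁿ/n! + a^3/(3!(1-ρ)) ]⁻¹
  Σ = a^0/0! + a^1/1! + a^2/2! = 1.0000 + 0.4531 + 0.1027 = 1.5558
  a^3/(3!(1-ρ)) = 0.09304/(6 × 0.8490) = 0.01826
  P₀ = 1/(1.5558 + 0.01826) = 0.6353
  Lq = P₀·a^3·ρ / (3!(1-ρ)²) = 0.6353 × 0.09304 × 0.1510 / (6 × 0.7207) = 0.002064
  Wq_B = Lq/λ = 0.002064/5.8 = 0.0003559
  W_B = Wq_B + 1/μ = 0.0003559 + 0.07812 = 0.07848

Since W_A = 0.06289 < W_B = 0.07848, Option A (single fast server) has the shorter time in system.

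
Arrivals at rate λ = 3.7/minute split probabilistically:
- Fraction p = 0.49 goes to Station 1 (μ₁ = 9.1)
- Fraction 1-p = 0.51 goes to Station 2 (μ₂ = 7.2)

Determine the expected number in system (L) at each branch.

Effective rates: λ₁ = 3.7×0.49 = 1.813, λ₂ = 3.7×0.51 = 1.887
Station 1: ρ₁ = 1.813/9.1 = 0.1992, L₁ = ρ₁/(1-ρ₁) = 0.1992/(1-0.1992) = 0.2488
Station 2: ρ₂ = 1.887/7.2 = 0.2621, L₂ = ρ₂/(1-ρ₂) = 0.2621/(1-0.2621) = 0.3552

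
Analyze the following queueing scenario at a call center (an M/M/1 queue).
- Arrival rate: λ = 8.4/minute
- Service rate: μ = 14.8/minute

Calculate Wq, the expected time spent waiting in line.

First, compute utilization: ρ = λ/μ = 8.4/14.8 = 0.5676
For M/M/1: Wq = λ/(μ(μ-λ))
Wq = 8.4/(14.8 × (14.8-8.4))
Wq = 8.4/(14.8 × 6.40)
Wq = 0.08868 minutes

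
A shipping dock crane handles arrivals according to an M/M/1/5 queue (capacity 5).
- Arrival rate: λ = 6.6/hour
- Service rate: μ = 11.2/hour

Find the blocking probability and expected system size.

ρ = λ/μ = 6.6/11.2 = 0.5893
P₀ = (1-ρ)/(1-ρ^(K+1)) = (1-0.5893)/(1-0.5893^6) = 0.4107/0.9581 = 0.4287
P_K = P₀×ρ^K = 0.42865 × 0.5893^5 = 0.42865 × 0.071069 = 0.03046
Blocking probability P_5 = 0.03046 (3.05%)
L = ρ[1 - (K+1)ρ^K + Kρ^(K+1)] / [(1-ρ)(1-ρ^(K+1))]
L = 0.5893 × (1 - 6×0.07107 + 5×0.04188) / ((1 - 0.5893) × (1 - 0.04188)) = 1.1726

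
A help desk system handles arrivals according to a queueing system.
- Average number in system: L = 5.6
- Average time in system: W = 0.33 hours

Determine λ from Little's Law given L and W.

Little's Law: L = λW, so λ = L/W
λ = 5.6/0.33 = 16.9697 tickets/hour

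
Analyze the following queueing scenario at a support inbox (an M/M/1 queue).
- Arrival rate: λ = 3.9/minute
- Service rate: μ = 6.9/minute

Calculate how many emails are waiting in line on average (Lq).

ρ = λ/μ = 3.9/6.9 = 0.5652
For M/M/1: Lq = λ²/(μ(μ-λ))
Lq = 15.21/(6.9 × 3.00)
Lq = 0.7348 emails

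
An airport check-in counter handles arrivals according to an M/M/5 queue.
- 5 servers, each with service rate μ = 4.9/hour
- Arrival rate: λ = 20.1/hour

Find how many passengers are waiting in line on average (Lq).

Traffic intensity: ρ = λ/(cμ) = 20.1/(5×4.9) = 0.8204
Since ρ = 0.8204 < 1, system is stable.
Offered load a = λ/μ = cρ = 20.1/4.9 = 4.1020
P₀ = [ Σₙ₌₀^4 aⁿ/n! + a^5/(5!(1-ρ)) ]⁻¹
Σ = a^0/0! + a^1/1! + a^2/2! + a^3/3! + a^4/4! = 1.0000 + 4.1020 + 8.4134 + 11.5040 + 11.7975 = 36.8169
a^5/(5!(1-ρ)) = 1161.4483/(120 × 0.1795918) = 53.8930
P₀ = 1/(36.8169 + 53.8930) = 0.01102
Lq = P₀·a^5·ρ / (5!(1-ρ)²) = 0.011024 × 1161.4483 × 0.82041 / (120 × 0.032253) = 2.7141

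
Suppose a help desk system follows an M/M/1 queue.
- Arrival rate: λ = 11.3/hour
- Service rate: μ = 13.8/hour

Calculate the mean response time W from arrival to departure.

First, compute utilization: ρ = λ/μ = 11.3/13.8 = 0.8188
For M/M/1: W = 1/(μ-λ)
W = 1/(13.8-11.3) = 1/2.50
W = 0.4000 hours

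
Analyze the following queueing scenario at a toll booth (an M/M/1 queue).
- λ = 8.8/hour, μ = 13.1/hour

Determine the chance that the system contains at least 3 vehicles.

ρ = λ/μ = 8.8/13.1 = 0.67176
P(N ≥ n) = ρⁿ
P(N ≥ 3) = 0.67176^3
P(N ≥ 3) = 0.3031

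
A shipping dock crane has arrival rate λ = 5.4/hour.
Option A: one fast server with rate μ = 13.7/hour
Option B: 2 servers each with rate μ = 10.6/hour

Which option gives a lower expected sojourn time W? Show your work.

Option A: single server μ = 13.7 (M/M/1)
  ρ_A = 5.4/13.7 = 0.3942
  W_A = 1/(μ-λ) = 1/(13.7-5.4) = 1/8.30 = 0.1205

Option B: 2 servers μ = 10.6 (M/M/2)
  ρ_B = λ/(cμ) = 5.4/(2×10.6) = 0.2547
  Offered load a = λ/μ = cρ = 5.4/10.6 = 0.5094
  P₀ = [ Σₙ₌₀^1 aⁿ/n! + a^2/(2!(1-ρ)) ]⁻¹
  Σ = a^0/0! + a^1/1! = 1.0000 + 0.5094 = 1.5094
  a^2/(2!(1-ρ)) = 0.2595/(2 × 0.7453) = 0.1741
  P₀ = 1/(1.5094 + 0.1741) = 0.5940
  Lq = P₀·a^2·ρ / (2!(1-ρ)²) = 0.59398 × 0.25952 × 0.25472 / (2 × 0.55545) = 0.03535
  Wq_B = Lq/λ = 0.03535/5.4 = 0.006546
  W_B = Wq_B + 1/μ = 0.006546 + 0.09434 = 0.1009

Since W_B = 0.1009 < W_A = 0.1205, Option B (multiple servers) has the shorter time in system.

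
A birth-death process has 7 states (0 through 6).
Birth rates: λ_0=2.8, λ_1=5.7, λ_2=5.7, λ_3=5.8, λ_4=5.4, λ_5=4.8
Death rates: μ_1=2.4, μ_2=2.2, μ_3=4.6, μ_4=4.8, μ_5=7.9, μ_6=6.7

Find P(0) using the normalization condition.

Ratios P(n)/P(0) = (λ₀···λₙ₋₁)/(μ₁···μₙ):
P(1)/P(0) = (2.8)/(2.4) = 1.1667
P(2)/P(0) = (2.8×5.7)/(2.4×2.2) = 3.0227
P(3)/P(0) = (2.8×5.7×5.7)/(2.4×2.2×4.6) = 3.7456
P(4)/P(0) = (2.8×5.7×5.7×5.8)/(2.4×2.2×4.6×4.8) = 4.5259
P(5)/P(0) = (2.8×5.7×5.7×5.8×5.4)/(2.4×2.2×4.6×4.8×7.9) = 3.0936
P(6)/P(0) = (2.8×5.7×5.7×5.8×5.4×4.8)/(2.4×2.2×4.6×4.8×7.9×6.7) = 2.2163

Normalization: ∑ P(n) = 1
P(0) × (1.0000 + 1.1667 + 3.0227 + 3.7456 + 4.5259 + 3.0936 + 2.2163) = 1
P(0) × 18.7708 = 1
P(0) = 1/18.7708 = 0.05327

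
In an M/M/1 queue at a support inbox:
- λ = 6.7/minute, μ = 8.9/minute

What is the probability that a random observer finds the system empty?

ρ = λ/μ = 6.7/8.9 = 0.7528
P(0) = 1 - ρ = 1 - 0.7528 = 0.2472
The server is idle 24.72% of the time.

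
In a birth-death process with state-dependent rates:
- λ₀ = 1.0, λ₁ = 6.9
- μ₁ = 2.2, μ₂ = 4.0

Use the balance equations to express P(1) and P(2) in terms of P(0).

Balance equations:
State 0: λ₀P₀ = μ₁P₁ → P₁ = (λ₀/μ₁)P₀ = (1.0/2.2)P₀ = 0.4545P₀
State 1: P₂ = (λ₀λ₁)/(μ₁μ₂)P₀ = (1.0×6.9)/(2.2×4.0)P₀ = 0.7841P₀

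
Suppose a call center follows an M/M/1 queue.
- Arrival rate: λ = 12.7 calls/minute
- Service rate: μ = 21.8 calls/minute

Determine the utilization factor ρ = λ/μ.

Server utilization: ρ = λ/μ
ρ = 12.7/21.8 = 0.5826
The server is busy 58.26% of the time.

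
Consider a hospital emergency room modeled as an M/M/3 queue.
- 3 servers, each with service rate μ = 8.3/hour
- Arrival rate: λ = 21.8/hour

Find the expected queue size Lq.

Traffic intensity: ρ = λ/(cμ) = 21.8/(3×8.3) = 0.8755
Since ρ = 0.8755 < 1, system is stable.
Offered load a = λ/μ = cρ = 21.8/8.3 = 2.6265
P₀ = [ Σₙ₌₀^2 aⁿ/n! + a^3/(3!(1-ρ)) ]⁻¹
Σ = a^0/0! + a^1/1! + a^2/2! = 1.0000 + 2.6265 + 3.4493 = 7.0758
a^3/(3!(1-ρ)) = 18.1190/(6 × 0.124498) = 24.2561
P₀ = 1/(7.0758 + 24.2561) = 0.03192
Lq = P₀·a^3·ρ / (3!(1-ρ)²) = 0.0319163 × 18.1190 × 0.875502 / (6 × 0.0154998) = 5.4441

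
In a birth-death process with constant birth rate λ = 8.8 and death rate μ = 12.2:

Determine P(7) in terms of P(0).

For constant rates: P(n)/P(0) = (λ/μ)^n
P(7)/P(0) = (8.8/12.2)^7 = 0.7213^7 = 0.1016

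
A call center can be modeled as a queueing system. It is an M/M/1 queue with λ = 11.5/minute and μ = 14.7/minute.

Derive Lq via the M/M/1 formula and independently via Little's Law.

Method 1 (direct): Lq = λ²/(μ(μ-λ)) = 132.25/(14.7 × 3.20) = 2.8114

Method 2 (Little's Law):
W = 1/(μ-λ) = 1/3.20 = 0.3125
Wq = W - 1/μ = 0.3125 - 0.06803 = 0.24447
Lq = λWq = 11.5 × 0.24447 = 2.8114 ✔ (matches Method 1)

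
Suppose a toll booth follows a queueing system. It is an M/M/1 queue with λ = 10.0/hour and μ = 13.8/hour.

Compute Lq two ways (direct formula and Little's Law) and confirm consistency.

Method 1 (direct): Lq = λ²/(μ(μ-λ)) = 100.00/(13.8 × 3.80) = 1.9069

Method 2 (Little's Law):
W = 1/(μ-λ) = 1/3.80 = 0.263158
Wq = W - 1/μ = 0.263158 - 0.0724638 = 0.19069
Lq = λWq = 10.0 × 0.19069 = 1.9069 ✔ (matches Method 1)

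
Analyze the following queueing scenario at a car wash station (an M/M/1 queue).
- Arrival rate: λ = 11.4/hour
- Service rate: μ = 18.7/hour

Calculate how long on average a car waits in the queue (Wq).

First, compute utilization: ρ = λ/μ = 11.4/18.7 = 0.6096
For M/M/1: Wq = λ/(μ(μ-λ))
Wq = 11.4/(18.7 × (18.7-11.4))
Wq = 11.4/(18.7 × 7.30)
Wq = 0.08351 hours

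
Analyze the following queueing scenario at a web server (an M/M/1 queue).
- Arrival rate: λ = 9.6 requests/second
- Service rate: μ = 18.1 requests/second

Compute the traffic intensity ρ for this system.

Server utilization: ρ = λ/μ
ρ = 9.6/18.1 = 0.5304
The server is busy 53.04% of the time.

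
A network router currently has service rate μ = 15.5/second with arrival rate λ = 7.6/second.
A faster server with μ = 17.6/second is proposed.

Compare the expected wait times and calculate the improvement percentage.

System 1: ρ₁ = 7.6/15.5 = 0.4903, W₁ = 1/(15.5-7.6) = 0.12658
System 2: ρ₂ = 7.6/17.6 = 0.4318, W₂ = 1/(17.6-7.6) = 0.10000
Improvement: (W₁-W₂)/W₁ = (0.12658-0.10000)/0.12658 = 21.00%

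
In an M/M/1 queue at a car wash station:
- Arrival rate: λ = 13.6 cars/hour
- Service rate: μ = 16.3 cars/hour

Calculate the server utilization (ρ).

Server utilization: ρ = λ/μ
ρ = 13.6/16.3 = 0.8344
The server is busy 83.44% of the time.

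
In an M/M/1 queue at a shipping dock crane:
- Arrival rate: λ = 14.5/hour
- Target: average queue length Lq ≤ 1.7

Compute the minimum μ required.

For M/M/1: Lq = λ²/(μ(μ-λ))
Need Lq ≤ 1.7, i.e. μ(μ-λ) ≥ λ²/1.7
μ² - 14.5μ - 210.25/1.7 ≥ 0  →  μ² - 14.5μ - 123.67647 ≥ 0
Quadratic formula (positive root): μ = [λ + √(λ² + 4×123.67647)]/2
Discriminant: 210.25 + 4×123.67647 = 704.9559, √704.9559 = 26.5510
μ ≥ (14.5 + 26.5510)/2 = 20.5255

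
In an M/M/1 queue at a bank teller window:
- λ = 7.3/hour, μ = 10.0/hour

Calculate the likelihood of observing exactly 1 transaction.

ρ = λ/μ = 7.3/10.0 = 0.7300
P(n) = (1-ρ)ρⁿ
P(1) = (1-0.7300) × 0.7300^1
P(1) = 0.2700 × 0.7300
P(1) = 0.1971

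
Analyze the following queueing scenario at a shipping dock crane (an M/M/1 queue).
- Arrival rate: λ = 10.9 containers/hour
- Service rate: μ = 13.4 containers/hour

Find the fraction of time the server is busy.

Server utilization: ρ = λ/μ
ρ = 10.9/13.4 = 0.8134
The server is busy 81.34% of the time.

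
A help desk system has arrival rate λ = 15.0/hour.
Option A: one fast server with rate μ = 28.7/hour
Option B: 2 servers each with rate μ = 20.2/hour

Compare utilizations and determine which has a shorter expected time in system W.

Option A: single server μ = 28.7 (M/M/1)
  ρ_A = 15.0/28.7 = 0.5226
  W_A = 1/(μ-λ) = 1/(28.7-15.0) = 1/13.70 = 0.07299

Option B: 2 servers μ = 20.2 (M/M/2)
  ρ_B = λ/(cμ) = 15.0/(2×20.2) = 0.3713
  Offered load a = λ/μ = cρ = 15.0/20.2 = 0.7426
  P₀ = [ Σₙ₌₀^1 aⁿ/n! + a^2/(2!(1-ρ)) ]⁻¹
  Σ = a^0/0! + a^1/1! = 1.0000 + 0.7426 = 1.7426
  a^2/(2!(1-ρ)) = 0.5514/(2 × 0.6287) = 0.4385
  P₀ = 1/(1.7426 + 0.4385) = 0.4585
  Lq = P₀·a^2·ρ / (2!(1-ρ)²) = 0.4585 × 0.5514 × 0.3713 / (2 × 0.3953) = 0.1187
  Wq_B = Lq/λ = 0.11874/15.0 = 0.007916
  W_B = Wq_B + 1/μ = 0.007916 + 0.04950 = 0.05742

Since W_B = 0.05742 < W_A = 0.07299, Option B (multiple servers) has the shorter time in system.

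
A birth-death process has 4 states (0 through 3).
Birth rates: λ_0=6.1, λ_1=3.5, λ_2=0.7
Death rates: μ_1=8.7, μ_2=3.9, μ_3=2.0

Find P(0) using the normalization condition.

Ratios P(n)/P(0) = (λ₀···λₙ₋₁)/(μ₁···μₙ):
P(1)/P(0) = (6.1)/(8.7) = 0.70115
P(2)/P(0) = (6.1×3.5)/(8.7×3.9) = 0.62924
P(3)/P(0) = (6.1×3.5×0.7)/(8.7×3.9×2.0) = 0.22023

Normalization: ∑ P(n) = 1
P(0) × (1.0000 + 0.70115 + 0.62924 + 0.22023) = 1
P(0) × 2.5506 = 1
P(0) = 1/2.5506 = 0.3921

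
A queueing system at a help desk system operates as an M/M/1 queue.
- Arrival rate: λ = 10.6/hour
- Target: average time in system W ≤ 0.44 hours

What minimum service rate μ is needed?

For M/M/1: W = 1/(μ-λ)
Need W ≤ 0.44, so 1/(μ-λ) ≤ 0.44
μ - λ ≥ 1/0.44 = 2.2727
μ ≥ 10.6 + 2.2727 = 12.8727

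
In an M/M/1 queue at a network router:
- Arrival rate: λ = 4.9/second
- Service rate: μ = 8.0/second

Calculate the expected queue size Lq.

ρ = λ/μ = 4.9/8.0 = 0.6125
For M/M/1: Lq = λ²/(μ(μ-λ))
Lq = 24.01/(8.0 × 3.10)
Lq = 0.9681 packets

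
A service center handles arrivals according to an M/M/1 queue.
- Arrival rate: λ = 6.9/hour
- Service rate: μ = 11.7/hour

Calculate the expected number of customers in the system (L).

ρ = λ/μ = 6.9/11.7 = 0.5897
For M/M/1: L = λ/(μ-λ)
L = 6.9/(11.7-6.9) = 6.9/4.80
L = 1.4375 customers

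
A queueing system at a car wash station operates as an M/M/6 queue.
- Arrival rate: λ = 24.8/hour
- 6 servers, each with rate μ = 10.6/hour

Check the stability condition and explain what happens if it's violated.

Stability requires ρ = λ/(cμ) < 1
ρ = 24.8/(6 × 10.6) = 24.8/63.60 = 0.3899
Since 0.3899 < 1, the system is STABLE.
The servers are busy 38.99% of the time.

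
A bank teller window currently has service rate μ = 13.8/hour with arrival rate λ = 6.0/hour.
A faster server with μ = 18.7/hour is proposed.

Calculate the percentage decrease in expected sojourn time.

System 1: ρ₁ = 6.0/13.8 = 0.4348, W₁ = 1/(13.8-6.0) = 0.1282
System 2: ρ₂ = 6.0/18.7 = 0.3209, W₂ = 1/(18.7-6.0) = 0.07874
Improvement: (W₁-W₂)/W₁ = (0.1282-0.07874)/0.1282 = 38.58%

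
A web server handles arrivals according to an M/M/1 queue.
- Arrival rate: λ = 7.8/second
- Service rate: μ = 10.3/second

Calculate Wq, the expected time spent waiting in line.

First, compute utilization: ρ = λ/μ = 7.8/10.3 = 0.7573
For M/M/1: Wq = λ/(μ(μ-λ))
Wq = 7.8/(10.3 × (10.3-7.8))
Wq = 7.8/(10.3 × 2.50)
Wq = 0.3029 seconds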